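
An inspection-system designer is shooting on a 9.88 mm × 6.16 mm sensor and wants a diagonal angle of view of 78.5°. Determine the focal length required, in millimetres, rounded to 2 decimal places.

Sensor diagonal = √(9.88² + 6.16²) = √135.5600 ≈ 11.6430 mm.
From α = 2·arctan(d/2f) we get f = d / (2·tan(α/2)).
With d = 11.6430 mm and α/2 = 39.25°, tan(α/2) ≈ 0.81703, so f ≈ 11.6430 / 1.63407 ≈ 7.1252 mm.

7.13 mm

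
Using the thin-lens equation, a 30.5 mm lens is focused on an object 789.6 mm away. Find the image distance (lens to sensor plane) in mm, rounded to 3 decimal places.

1/dᵢ = 1/f − 1/dₒ = 1/30.5 − 1/789.6 = 0.0315204 mm⁻¹.
dᵢ = 1/0.0315204 ≈ 31.7255 mm.

31.725 mm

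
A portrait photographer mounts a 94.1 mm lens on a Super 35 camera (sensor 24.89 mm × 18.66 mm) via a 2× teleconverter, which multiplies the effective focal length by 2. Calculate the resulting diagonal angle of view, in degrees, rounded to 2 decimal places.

Effective focal length f = 94.1 × 2 = 188.2 mm.
Sensor diagonal = √(24.89² + 18.66²) = √967.7077 ≈ 31.1080 mm.
α = 2·arctan(31.108 / (2 × 188.2)) = 2·arctan(0.08265) ≈ 9.4491°.

9.45°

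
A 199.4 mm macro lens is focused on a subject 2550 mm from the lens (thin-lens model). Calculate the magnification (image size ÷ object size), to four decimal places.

0.0848×

Thin lens: 1/f = 1/dₒ + 1/dᵢ → 1/dᵢ = 1/199.4 − 1/2550 = 0.0046229 mm⁻¹, so dᵢ ≈ 216.3150 mm.
Magnification m = dᵢ/dₒ = 216.3150/2550 ≈ 0.08483.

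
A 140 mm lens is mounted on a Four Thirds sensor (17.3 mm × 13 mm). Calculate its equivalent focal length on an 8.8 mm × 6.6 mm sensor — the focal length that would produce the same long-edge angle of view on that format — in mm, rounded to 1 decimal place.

Equal angle of view means equal width/f ratio, so f₂ = f₁ · (width₂/width₁) = 140 × 8.8/17.3.
f₂ = 140 × 0.50867 ≈ 71.214 mm.

71.2 mm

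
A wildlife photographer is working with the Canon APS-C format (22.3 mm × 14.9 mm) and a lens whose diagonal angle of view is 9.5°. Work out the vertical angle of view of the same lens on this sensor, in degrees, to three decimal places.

5.286°

Sensor diagonal = √(22.3² + 14.9²) = √719.3000 ≈ 26.8198 mm.
From the diagonal AOV: f = 26.8198 / (2·tan(4.75°)) = 26.8198 / 0.16619 ≈ 161.3829 mm.
Vertical AOV = 2·arctan(14.9 / (2 × 161.3829)) = 2·arctan(0.04616) ≈ 5.2862°.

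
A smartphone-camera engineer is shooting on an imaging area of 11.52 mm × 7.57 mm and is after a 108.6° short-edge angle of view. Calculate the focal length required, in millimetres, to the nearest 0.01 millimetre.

From α = 2·arctan(h/2f) we get f = h / (2·tan(α/2)).
With h = 7.57 mm and α/2 = 54.3°, tan(α/2) ≈ 1.39165, so f ≈ 7.57 / 2.78329 ≈ 2.7198 mm.

2.72 mm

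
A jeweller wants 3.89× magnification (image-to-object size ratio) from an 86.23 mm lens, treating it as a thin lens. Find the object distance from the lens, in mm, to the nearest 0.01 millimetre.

With m = dᵢ/dₒ and 1/f = 1/dₒ + 1/dᵢ, substituting dᵢ = m·dₒ gives 1/f = (1 + 1/m)/dₒ, hence dₒ = f·(1 + 1/m).
dₒ = 86.23 × (1 + 1/3.89) = 86.23 × 1.25707 ≈ 108.397 mm.

108.40 mm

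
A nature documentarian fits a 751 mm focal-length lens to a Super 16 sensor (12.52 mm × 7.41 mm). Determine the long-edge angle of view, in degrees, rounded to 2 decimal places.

0.96°

Angle of view α = 2·arctan(w/2f) with w = 12.52 mm and f = 751 mm.
w/2f = 0.00834; arctan(0.00834) ≈ 0.4776°, so α ≈ 0.9552°.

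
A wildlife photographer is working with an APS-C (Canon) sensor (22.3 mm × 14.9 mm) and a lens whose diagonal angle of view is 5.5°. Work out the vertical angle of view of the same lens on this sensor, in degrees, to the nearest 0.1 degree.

Sensor diagonal = √(22.3² + 14.9²) = √719.3000 ≈ 26.8198 mm.
From the diagonal AOV: f = 26.8198 / (2·tan(2.75°)) = 26.8198 / 0.09607 ≈ 279.1781 mm.
Vertical AOV = 2·arctan(14.9 / (2 × 279.1781)) = 2·arctan(0.02669) ≈ 3.0572°.

3.1°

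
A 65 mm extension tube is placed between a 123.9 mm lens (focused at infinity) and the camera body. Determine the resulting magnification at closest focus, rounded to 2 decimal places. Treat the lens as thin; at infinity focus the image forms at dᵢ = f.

The tube moves the image plane from f to f + e, so dᵢ = 123.9 + 65 = 188.9 mm. Focus is achieved when 1/f = 1/dₒ + 1/dᵢ, giving dₒ = 1/(1/f − 1/(f+e)).
Magnification m = dᵢ/dₒ = (f+e)·(1/f − 1/(f+e)) = e/f = 65/123.9 ≈ 0.5246.

0.52×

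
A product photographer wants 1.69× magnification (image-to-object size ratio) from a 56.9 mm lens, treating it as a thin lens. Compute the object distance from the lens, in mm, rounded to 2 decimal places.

90.57 mm

With m = dᵢ/dₒ and 1/f = 1/dₒ + 1/dᵢ, substituting dᵢ = m·dₒ gives 1/f = (1 + 1/m)/dₒ, hence dₒ = f·(1 + 1/m).
dₒ = 56.9 × (1 + 1/1.69) = 56.9 × 1.59172 ≈ 90.569 mm.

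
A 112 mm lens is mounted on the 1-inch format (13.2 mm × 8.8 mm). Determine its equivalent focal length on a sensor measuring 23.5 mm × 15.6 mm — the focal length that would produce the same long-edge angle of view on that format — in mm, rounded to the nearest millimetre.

199 mm

Equal angle of view means equal width/f ratio, so f₂ = f₁ · (width₂/width₁) = 112 × 23.5/13.2.
f₂ = 112 × 1.78030 ≈ 199.394 mm.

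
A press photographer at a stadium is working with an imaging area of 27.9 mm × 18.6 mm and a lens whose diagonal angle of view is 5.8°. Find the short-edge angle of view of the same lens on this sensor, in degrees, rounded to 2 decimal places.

Sensor diagonal = √(27.9² + 18.6²) = √1124.3700 ≈ 33.5316 mm.
From the diagonal AOV: f = 33.5316 / (2·tan(2.9°)) = 33.5316 / 0.10132 ≈ 330.9620 mm.
Short-edge AOV = 2·arctan(18.6 / (2 × 330.9620)) = 2·arctan(0.02810) ≈ 3.2192°.

3.22°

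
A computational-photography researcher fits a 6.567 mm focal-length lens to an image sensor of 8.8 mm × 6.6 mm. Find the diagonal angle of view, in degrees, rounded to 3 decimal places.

79.894°

Sensor diagonal = √(8.8² + 6.6²) = √121.0000 ≈ 11.0000 mm.
Angle of view α = 2·arctan(d/2f) with d = 11.0000 mm and f = 6.567 mm.
d/2f = 0.83752; arctan(0.83752) ≈ 39.9469°, so α ≈ 79.8938°.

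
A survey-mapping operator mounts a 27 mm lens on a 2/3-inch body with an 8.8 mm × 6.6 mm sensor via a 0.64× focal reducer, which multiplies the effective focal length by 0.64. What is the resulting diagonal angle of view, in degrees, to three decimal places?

Effective focal length f = 27 × 0.64 = 17.28 mm.
Sensor diagonal = √(8.8² + 6.6²) = √121.0000 ≈ 11.0000 mm.
α = 2·arctan(11.000 / (2 × 17.28)) = 2·arctan(0.31829) ≈ 35.3112°.

35.311°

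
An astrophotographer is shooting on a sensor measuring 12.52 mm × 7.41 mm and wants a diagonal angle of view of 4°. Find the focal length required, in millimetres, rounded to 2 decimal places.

208.31 mm

Sensor diagonal = √(12.52² + 7.41²) = √211.6585 ≈ 14.5485 mm.
From α = 2·arctan(d/2f) we get f = d / (2·tan(α/2)).
With d = 14.5485 mm and α/2 = 2°, tan(α/2) ≈ 0.03492, so f ≈ 14.5485 / 0.06984 ≈ 208.3071 mm.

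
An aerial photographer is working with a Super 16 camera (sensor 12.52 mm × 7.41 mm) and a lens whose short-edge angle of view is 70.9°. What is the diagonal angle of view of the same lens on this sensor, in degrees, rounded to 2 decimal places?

108.84°

From the short-edge AOV: f = 7.41 / (2·tan(35.45°)) = 7.41 / 1.42395 ≈ 5.2038 mm.
Sensor diagonal = √(12.52² + 7.41²) = √211.6585 ≈ 14.5485 mm.
Diagonal AOV = 2·arctan(14.5485 / (2 × 5.2038)) = 2·arctan(1.39787) ≈ 108.8420°.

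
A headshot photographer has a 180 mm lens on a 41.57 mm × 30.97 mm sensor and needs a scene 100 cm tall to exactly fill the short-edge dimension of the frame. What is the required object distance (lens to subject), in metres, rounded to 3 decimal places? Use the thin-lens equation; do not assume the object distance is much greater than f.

W: 100 cm = 1000 mm.
Magnification m = h/W = dᵢ/dₒ; combined with 1/f = 1/dₒ + 1/dᵢ this gives dₒ = f·(1 + W/h).
dₒ = 180 mm × (1 + 1000/30.97) = 180 × 33.2893 ≈ 5992.076 mm = 5.99208 m.

5.992 m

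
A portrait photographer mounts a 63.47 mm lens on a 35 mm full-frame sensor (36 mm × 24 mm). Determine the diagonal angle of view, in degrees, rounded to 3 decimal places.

37.643°

Sensor diagonal = √(36² + 24²) = √1872.0000 ≈ 43.2666 mm.
Angle of view α = 2·arctan(d/2f) with d = 43.2666 mm and f = 63.47 mm.
d/2f = 0.34084; arctan(0.34084) ≈ 18.8213°, so α ≈ 37.6426°.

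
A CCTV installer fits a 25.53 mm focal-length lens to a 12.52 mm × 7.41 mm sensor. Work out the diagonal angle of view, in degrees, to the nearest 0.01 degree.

Sensor diagonal = √(12.52² + 7.41²) = √211.6585 ≈ 14.5485 mm.
Angle of view α = 2·arctan(d/2f) with d = 14.5485 mm and f = 25.53 mm.
d/2f = 0.28493; arctan(0.28493) ≈ 15.9038°, so α ≈ 31.8076°.

31.81°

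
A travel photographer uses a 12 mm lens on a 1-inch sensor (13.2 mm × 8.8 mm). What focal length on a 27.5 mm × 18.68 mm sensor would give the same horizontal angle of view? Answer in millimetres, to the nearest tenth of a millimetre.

25.0 mm

Equal angle of view means equal width/f ratio, so f₂ = f₁ · (width₂/width₁) = 12 × 27.5/13.2.
f₂ = 12 × 2.08333 ≈ 25.000 mm.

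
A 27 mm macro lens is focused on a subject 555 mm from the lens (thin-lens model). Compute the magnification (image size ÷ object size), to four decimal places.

Thin lens: 1/f = 1/dₒ + 1/dᵢ → 1/dᵢ = 1/27 − 1/555 = 0.0352352 mm⁻¹, so dᵢ ≈ 28.3807 mm.
Magnification m = dᵢ/dₒ = 28.3807/555 ≈ 0.05114.

0.0511×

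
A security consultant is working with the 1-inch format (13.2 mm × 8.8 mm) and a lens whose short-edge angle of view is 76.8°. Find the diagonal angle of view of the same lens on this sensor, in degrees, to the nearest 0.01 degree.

110.03°

From the short-edge AOV: f = 8.8 / (2·tan(38.4°)) = 8.8 / 1.58518 ≈ 5.5514 mm.
Sensor diagonal = √(13.2² + 8.8²) = √251.6800 ≈ 15.8644 mm.
Diagonal AOV = 2·arctan(15.8644 / (2 × 5.5514)) = 2·arctan(1.42886) ≈ 110.0269°.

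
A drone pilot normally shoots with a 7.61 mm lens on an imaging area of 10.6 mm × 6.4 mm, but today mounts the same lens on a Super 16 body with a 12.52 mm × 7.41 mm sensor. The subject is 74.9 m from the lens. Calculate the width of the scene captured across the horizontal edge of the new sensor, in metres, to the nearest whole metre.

The focal length stays 7.61 mm; the relevant sensor dimension is now w = 12.52 mm. Object distance dₒ = 74.9 m = 74900 mm.
Thin-lens field width W = w·(dₒ − f)/f = 12.52 × (74900 − 7.61)/7.61 ≈ 123213.236 mm = 123.213 m.

123 m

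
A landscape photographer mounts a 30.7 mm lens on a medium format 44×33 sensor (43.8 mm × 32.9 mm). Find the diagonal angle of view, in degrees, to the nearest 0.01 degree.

Sensor diagonal = √(43.8² + 32.9²) = √3000.8500 ≈ 54.7800 mm.
Angle of view α = 2·arctan(d/2f) with d = 54.7800 mm and f = 30.7 mm.
d/2f = 0.89218; arctan(0.89218) ≈ 41.7388°, so α ≈ 83.4776°.

83.48°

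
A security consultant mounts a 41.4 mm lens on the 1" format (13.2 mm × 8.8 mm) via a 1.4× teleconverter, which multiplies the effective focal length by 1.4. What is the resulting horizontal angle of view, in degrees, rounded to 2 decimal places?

Effective focal length f = 41.4 × 1.4 = 57.96 mm.
α = 2·arctan(13.2 / (2 × 57.96)) = 2·arctan(0.11387) ≈ 12.9928°.

12.99°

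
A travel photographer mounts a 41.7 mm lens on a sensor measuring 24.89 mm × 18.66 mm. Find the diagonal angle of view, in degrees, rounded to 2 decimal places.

40.91°

Sensor diagonal = √(24.89² + 18.66²) = √967.7077 ≈ 31.1080 mm.
Angle of view α = 2·arctan(d/2f) with d = 31.1080 mm and f = 41.7 mm.
d/2f = 0.37300; arctan(0.37300) ≈ 20.4554°, so α ≈ 40.9108°.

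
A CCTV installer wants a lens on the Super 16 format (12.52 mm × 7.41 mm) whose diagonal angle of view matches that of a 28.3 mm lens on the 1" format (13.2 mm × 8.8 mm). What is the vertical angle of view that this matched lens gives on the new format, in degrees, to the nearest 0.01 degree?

Sensor diagonal = √(13.2² + 8.8²) = √251.6800 ≈ 15.8644 mm.
Sensor diagonal = √(12.52² + 7.41²) = √211.6585 ≈ 14.5485 mm.
Equal diagonal AOV ⇒ f₂ = f₁ · 14.5485/15.8644 = 28.3 × 0.91705 ≈ 25.9525 mm.
Vertical AOV on the new format = 2·arctan(7.41 / (2 × 25.9525)) = 2·arctan(0.14276) ≈ 16.2494°.

16.25°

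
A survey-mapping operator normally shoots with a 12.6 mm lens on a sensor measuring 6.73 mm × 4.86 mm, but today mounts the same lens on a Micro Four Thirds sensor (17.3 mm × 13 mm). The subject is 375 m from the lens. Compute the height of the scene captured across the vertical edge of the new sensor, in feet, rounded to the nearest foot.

The focal length stays 12.6 mm; the relevant sensor dimension is now h = 13 mm. Object distance dₒ = 375 m = 375000 mm.
Thin-lens field height W = h·(dₒ − f)/f = 13 × (375000 − 12.6)/12.6 ≈ 386891.762 mm = 386891.762/304.8 ft = 1269.33 ft.

1269 ft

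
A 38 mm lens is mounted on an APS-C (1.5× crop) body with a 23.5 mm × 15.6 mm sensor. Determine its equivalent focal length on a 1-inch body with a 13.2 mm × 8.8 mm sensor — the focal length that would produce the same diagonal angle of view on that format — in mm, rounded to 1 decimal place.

Sensor diagonal = √(23.5² + 15.6²) = √795.6100 ≈ 28.2066 mm.
Sensor diagonal = √(13.2² + 8.8²) = √251.6800 ≈ 15.8644 mm.
Equal angle of view means equal diagonal/f ratio, so f₂ = f₁ · (diagonal₂/diagonal₁) = 38 × 15.8644/28.2066.
f₂ = 38 × 0.56244 ≈ 21.373 mm.

21.4 mm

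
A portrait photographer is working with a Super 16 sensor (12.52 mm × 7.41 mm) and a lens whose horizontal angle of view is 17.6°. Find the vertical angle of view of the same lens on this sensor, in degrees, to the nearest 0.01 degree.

From the horizontal AOV: f = 12.52 / (2·tan(8.8°)) = 12.52 / 0.30962 ≈ 40.4371 mm.
Vertical AOV = 2·arctan(7.41 / (2 × 40.4371)) = 2·arctan(0.09162) ≈ 10.4701°.

10.47°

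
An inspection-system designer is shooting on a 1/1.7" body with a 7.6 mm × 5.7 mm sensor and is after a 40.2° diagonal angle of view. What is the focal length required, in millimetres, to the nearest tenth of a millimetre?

Sensor diagonal = √(7.6² + 5.7²) = √90.2500 ≈ 9.5000 mm.
From α = 2·arctan(d/2f) we get f = d / (2·tan(α/2)).
With d = 9.5000 mm and α/2 = 20.1°, tan(α/2) ≈ 0.36595, so f ≈ 9.5000 / 0.73190 ≈ 12.9800 mm.

13.0 mm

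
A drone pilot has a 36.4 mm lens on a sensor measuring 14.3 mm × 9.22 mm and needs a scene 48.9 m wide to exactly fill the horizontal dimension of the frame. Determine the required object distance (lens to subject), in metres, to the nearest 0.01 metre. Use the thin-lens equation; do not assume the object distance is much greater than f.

124.51 m

W: 48.9 m = 48900 mm.
Magnification m = w/W = dᵢ/dₒ; combined with 1/f = 1/dₒ + 1/dᵢ this gives dₒ = f·(1 + W/w).
dₒ = 36.4 mm × (1 + 48900/14.3) = 36.4 × 3420.5804 ≈ 124509.127 mm = 124.509 m.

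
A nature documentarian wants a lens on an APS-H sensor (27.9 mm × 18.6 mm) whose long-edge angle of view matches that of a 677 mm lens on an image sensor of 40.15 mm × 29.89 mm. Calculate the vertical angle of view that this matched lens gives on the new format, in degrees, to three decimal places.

Equal long-edge AOV ⇒ f₂ = f₁ · 27.9/40.15 = 677 × 0.69489 ≈ 470.4433 mm.
Vertical AOV on the new format = 2·arctan(18.6 / (2 × 470.4433)) = 2·arctan(0.01977) ≈ 2.2650°.

2.265°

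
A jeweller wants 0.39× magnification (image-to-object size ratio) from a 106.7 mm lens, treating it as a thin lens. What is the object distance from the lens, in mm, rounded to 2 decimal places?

With m = dᵢ/dₒ and 1/f = 1/dₒ + 1/dᵢ, substituting dᵢ = m·dₒ gives 1/f = (1 + 1/m)/dₒ, hence dₒ = f·(1 + 1/m).
dₒ = 106.7 × (1 + 1/0.39) = 106.7 × 3.56410 ≈ 380.290 mm.

380.29 mm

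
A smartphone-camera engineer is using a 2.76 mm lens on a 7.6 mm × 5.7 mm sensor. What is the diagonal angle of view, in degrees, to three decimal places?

119.682°

Sensor diagonal = √(7.6² + 5.7²) = √90.2500 ≈ 9.5000 mm.
Angle of view α = 2·arctan(d/2f) with d = 9.5000 mm and f = 2.76 mm.
d/2f = 1.72101; arctan(1.72101) ≈ 59.8412°, so α ≈ 119.6823°.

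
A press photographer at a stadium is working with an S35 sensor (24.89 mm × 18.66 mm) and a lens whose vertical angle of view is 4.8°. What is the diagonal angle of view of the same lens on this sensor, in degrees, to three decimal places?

From the vertical AOV: f = 18.66 / (2·tan(2.4°)) = 18.66 / 0.08382 ≈ 222.6071 mm.
Sensor diagonal = √(24.89² + 18.66²) = √967.7077 ≈ 31.1080 mm.
Diagonal AOV = 2·arctan(31.1080 / (2 × 222.6071)) = 2·arctan(0.06987) ≈ 7.9937°.

7.994°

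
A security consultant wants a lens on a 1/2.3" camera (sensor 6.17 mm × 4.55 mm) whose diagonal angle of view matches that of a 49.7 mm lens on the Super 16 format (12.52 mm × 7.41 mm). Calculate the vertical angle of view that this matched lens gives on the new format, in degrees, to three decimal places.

9.929°

Sensor diagonal = √(12.52² + 7.41²) = √211.6585 ≈ 14.5485 mm.
Sensor diagonal = √(6.17² + 4.55²) = √58.7714 ≈ 7.6663 mm.
Equal diagonal AOV ⇒ f₂ = f₁ · 7.6663/14.5485 = 49.7 × 0.52694 ≈ 26.1892 mm.
Vertical AOV on the new format = 2·arctan(4.55 / (2 × 26.1892)) = 2·arctan(0.08687) ≈ 9.9294°.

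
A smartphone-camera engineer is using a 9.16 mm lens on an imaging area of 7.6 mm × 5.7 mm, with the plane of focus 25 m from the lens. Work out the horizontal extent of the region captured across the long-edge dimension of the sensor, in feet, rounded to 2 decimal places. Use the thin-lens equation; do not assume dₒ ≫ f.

68.03 ft

dₒ: 25 m = 25000 mm.
Similar triangles through the lens centre give W/dₒ = w/dᵢ; with 1/f = 1/dₒ + 1/dᵢ this gives W = w·(dₒ − f)/f.
W = 7.6 mm × (25000 − 9.16) / 9.16 = 7.6 × 2728.2576 ≈ 20734.758 mm = 20734.758/304.8 ft = 68.0274 ft.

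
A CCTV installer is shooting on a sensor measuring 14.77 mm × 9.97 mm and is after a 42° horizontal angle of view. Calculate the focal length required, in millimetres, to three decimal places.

19.239 mm

From α = 2·arctan(w/2f) we get f = w / (2·tan(α/2)).
With w = 14.77 mm and α/2 = 21°, tan(α/2) ≈ 0.38386, so f ≈ 14.77 / 0.76773 ≈ 19.2386 mm.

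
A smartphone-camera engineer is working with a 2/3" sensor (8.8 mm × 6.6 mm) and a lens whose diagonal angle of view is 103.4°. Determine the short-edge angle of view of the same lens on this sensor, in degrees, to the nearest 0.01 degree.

Sensor diagonal = √(8.8² + 6.6²) = √121.0000 ≈ 11.0000 mm.
From the diagonal AOV: f = 11.0000 / (2·tan(51.7°)) = 11.0000 / 2.53244 ≈ 4.3436 mm.
Short-edge AOV = 2·arctan(6.6 / (2 × 4.3436)) = 2·arctan(0.75973) ≈ 74.4502°.

74.45°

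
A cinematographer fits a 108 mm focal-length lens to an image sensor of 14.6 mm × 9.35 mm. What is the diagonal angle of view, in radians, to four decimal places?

Sensor diagonal = √(14.6² + 9.35²) = √300.5825 ≈ 17.3373 mm.
Angle of view α = 2·arctan(d/2f) with d = 17.3373 mm and f = 108 mm.
d/2f = 0.08027; arctan(0.08027) ≈ 0.0801 rad, so α ≈ 0.1602 rad.

0.1602 rad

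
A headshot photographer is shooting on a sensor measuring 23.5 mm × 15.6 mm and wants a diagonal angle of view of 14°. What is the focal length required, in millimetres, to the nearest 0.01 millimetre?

Sensor diagonal = √(23.5² + 15.6²) = √795.6100 ≈ 28.2066 mm.
From α = 2·arctan(d/2f) we get f = d / (2·tan(α/2)).
With d = 28.2066 mm and α/2 = 7°, tan(α/2) ≈ 0.12278, so f ≈ 28.2066 / 0.24557 ≈ 114.8620 mm.

114.86 mm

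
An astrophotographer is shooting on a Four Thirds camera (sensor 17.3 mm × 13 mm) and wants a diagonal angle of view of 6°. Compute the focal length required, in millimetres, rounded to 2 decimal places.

206.46 mm

Sensor diagonal = √(17.3² + 13²) = √468.2900 ≈ 21.6400 mm.
From α = 2·arctan(d/2f) we get f = d / (2·tan(α/2)).
With d = 21.6400 mm and α/2 = 3°, tan(α/2) ≈ 0.05241, so f ≈ 21.6400 / 0.10482 ≈ 206.4580 mm.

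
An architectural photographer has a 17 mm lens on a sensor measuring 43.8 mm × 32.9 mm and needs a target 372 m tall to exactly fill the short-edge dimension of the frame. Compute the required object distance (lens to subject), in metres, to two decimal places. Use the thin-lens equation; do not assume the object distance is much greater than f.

192.24 m

W: 372 m = 372000 mm.
Magnification m = h/W = dᵢ/dₒ; combined with 1/f = 1/dₒ + 1/dᵢ this gives dₒ = f·(1 + W/h).
dₒ = 17 mm × (1 + 372000/32.9) = 17 × 11307.9909 ≈ 192235.845 mm = 192.236 m.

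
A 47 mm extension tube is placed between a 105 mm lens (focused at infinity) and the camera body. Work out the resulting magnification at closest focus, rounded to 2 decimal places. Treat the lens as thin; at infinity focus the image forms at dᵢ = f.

The tube moves the image plane from f to f + e, so dᵢ = 105 + 47 = 152 mm. Focus is achieved when 1/f = 1/dₒ + 1/dᵢ, giving dₒ = 1/(1/f − 1/(f+e)).
Magnification m = dᵢ/dₒ = (f+e)·(1/f − 1/(f+e)) = e/f = 47/105 ≈ 0.4476.

0.45×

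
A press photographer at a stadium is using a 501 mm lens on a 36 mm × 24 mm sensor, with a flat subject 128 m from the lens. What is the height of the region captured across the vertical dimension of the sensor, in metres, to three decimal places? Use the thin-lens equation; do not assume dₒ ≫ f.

6.108 m

dₒ: 128 m = 128000 mm.
Similar triangles through the lens centre give W/dₒ = h/dᵢ; with 1/f = 1/dₒ + 1/dᵢ this gives W = h·(dₒ − f)/f.
W = 24 mm × (128000 − 501) / 501 = 24 × 254.4890 ≈ 6107.737 mm = 6.10774 m.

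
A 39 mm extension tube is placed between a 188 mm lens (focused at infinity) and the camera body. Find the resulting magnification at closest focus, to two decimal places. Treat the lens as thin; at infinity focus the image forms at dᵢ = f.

0.21×

The tube moves the image plane from f to f + e, so dᵢ = 188 + 39 = 227 mm. Focus is achieved when 1/f = 1/dₒ + 1/dᵢ, giving dₒ = 1/(1/f − 1/(f+e)).
Magnification m = dᵢ/dₒ = (f+e)·(1/f − 1/(f+e)) = e/f = 39/188 ≈ 0.2074.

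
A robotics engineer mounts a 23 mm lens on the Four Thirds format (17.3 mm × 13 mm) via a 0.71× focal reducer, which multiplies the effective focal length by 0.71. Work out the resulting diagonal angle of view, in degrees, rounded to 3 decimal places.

67.056°

Effective focal length f = 23 × 0.71 = 16.33 mm.
Sensor diagonal = √(17.3² + 13²) = √468.2900 ≈ 21.6400 mm.
α = 2·arctan(21.640 / (2 × 16.33)) = 2·arctan(0.66258) ≈ 67.0557°.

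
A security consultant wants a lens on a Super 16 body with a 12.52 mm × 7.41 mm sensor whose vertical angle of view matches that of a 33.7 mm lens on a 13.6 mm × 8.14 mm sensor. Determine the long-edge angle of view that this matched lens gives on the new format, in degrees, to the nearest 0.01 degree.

23.07°

Equal vertical AOV ⇒ f₂ = f₁ · 7.41/8.14 = 33.7 × 0.91032 ≈ 30.6778 mm.
Long-edge AOV on the new format = 2·arctan(12.52 / (2 × 30.6778)) = 2·arctan(0.20406) ≈ 23.0665°.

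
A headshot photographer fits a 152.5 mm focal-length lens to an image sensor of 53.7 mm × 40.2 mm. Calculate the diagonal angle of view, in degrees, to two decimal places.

24.81°

Sensor diagonal = √(53.7² + 40.2²) = √4499.7300 ≈ 67.0800 mm.
Angle of view α = 2·arctan(d/2f) with d = 67.0800 mm and f = 152.5 mm.
d/2f = 0.21993; arctan(0.21993) ≈ 12.4038°, so α ≈ 24.8077°.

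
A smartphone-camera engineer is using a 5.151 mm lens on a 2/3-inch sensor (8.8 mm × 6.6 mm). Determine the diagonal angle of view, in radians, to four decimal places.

1.6363 rad

Sensor diagonal = √(8.8² + 6.6²) = √121.0000 ≈ 11.0000 mm.
Angle of view α = 2·arctan(d/2f) with d = 11.0000 mm and f = 5.151 mm.
d/2f = 1.06775; arctan(1.06775) ≈ 0.8182 rad, so α ≈ 1.6363 rad.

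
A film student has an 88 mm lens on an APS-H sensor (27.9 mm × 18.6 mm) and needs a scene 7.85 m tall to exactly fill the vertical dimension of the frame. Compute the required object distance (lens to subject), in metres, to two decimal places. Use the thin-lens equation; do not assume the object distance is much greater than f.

W: 7.85 m = 7850 mm.
Magnification m = h/W = dᵢ/dₒ; combined with 1/f = 1/dₒ + 1/dᵢ this gives dₒ = f·(1 + W/h).
dₒ = 88 mm × (1 + 7850/18.6) = 88 × 423.0430 ≈ 37227.785 mm = 37.2278 m.

37.23 m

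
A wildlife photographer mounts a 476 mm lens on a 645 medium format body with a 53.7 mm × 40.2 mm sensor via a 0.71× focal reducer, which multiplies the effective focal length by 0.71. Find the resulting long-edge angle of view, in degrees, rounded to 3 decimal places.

Effective focal length f = 476 × 0.71 = 337.96 mm.
α = 2·arctan(53.7 / (2 × 337.96)) = 2·arctan(0.07945) ≈ 9.0849°.

9.085°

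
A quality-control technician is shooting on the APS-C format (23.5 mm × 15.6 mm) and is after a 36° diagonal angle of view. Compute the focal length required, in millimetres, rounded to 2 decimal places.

43.41 mm

Sensor diagonal = √(23.5² + 15.6²) = √795.6100 ≈ 28.2066 mm.
From α = 2·arctan(d/2f) we get f = d / (2·tan(α/2)).
With d = 28.2066 mm and α/2 = 18°, tan(α/2) ≈ 0.32492, so f ≈ 28.2066 / 0.64984 ≈ 43.4054 mm.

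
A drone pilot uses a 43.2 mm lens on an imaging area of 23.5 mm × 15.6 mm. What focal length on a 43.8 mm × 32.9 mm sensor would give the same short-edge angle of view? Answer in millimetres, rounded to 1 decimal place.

Equal angle of view means equal height/f ratio, so f₂ = f₁ · (height₂/height₁) = 43.2 × 32.9/15.6.
f₂ = 43.2 × 2.10897 ≈ 91.108 mm.

91.1 mm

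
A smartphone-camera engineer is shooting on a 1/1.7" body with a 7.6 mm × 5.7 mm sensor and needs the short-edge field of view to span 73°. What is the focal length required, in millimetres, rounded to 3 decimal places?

3.852 mm

From α = 2·arctan(h/2f) we get f = h / (2·tan(α/2)).
With h = 5.7 mm and α/2 = 36.5°, tan(α/2) ≈ 0.73996, so f ≈ 5.7 / 1.47992 ≈ 3.8516 mm.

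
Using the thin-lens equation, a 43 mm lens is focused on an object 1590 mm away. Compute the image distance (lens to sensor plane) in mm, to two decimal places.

44.20 mm

1/dᵢ = 1/f − 1/dₒ = 1/43 − 1/1590 = 0.0226269 mm⁻¹.
dᵢ = 1/0.0226269 ≈ 44.1952 mm.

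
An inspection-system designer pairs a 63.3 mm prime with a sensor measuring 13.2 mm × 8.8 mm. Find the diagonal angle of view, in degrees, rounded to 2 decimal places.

14.29°

Sensor diagonal = √(13.2² + 8.8²) = √251.6800 ≈ 15.8644 mm.
Angle of view α = 2·arctan(d/2f) with d = 15.8644 mm and f = 63.3 mm.
d/2f = 0.12531; arctan(0.12531) ≈ 7.1426°, so α ≈ 14.2852°.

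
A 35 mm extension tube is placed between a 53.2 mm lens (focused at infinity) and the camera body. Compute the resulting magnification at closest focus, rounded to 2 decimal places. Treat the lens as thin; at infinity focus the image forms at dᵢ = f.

0.66×

The tube moves the image plane from f to f + e, so dᵢ = 53.2 + 35 = 88.2 mm. Focus is achieved when 1/f = 1/dₒ + 1/dᵢ, giving dₒ = 1/(1/f − 1/(f+e)).
Magnification m = dᵢ/dₒ = (f+e)·(1/f − 1/(f+e)) = e/f = 35/53.2 ≈ 0.6579.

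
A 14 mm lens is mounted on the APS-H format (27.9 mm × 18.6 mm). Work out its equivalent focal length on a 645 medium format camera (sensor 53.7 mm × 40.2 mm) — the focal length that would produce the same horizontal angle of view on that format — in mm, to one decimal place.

Equal angle of view means equal width/f ratio, so f₂ = f₁ · (width₂/width₁) = 14 × 53.7/27.9.
f₂ = 14 × 1.92473 ≈ 26.946 mm.

26.9 mm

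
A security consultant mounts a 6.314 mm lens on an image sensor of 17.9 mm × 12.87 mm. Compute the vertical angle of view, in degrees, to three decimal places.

Angle of view α = 2·arctan(h/2f) with h = 12.87 mm and f = 6.314 mm.
h/2f = 1.01916; arctan(1.01916) ≈ 45.5438°, so α ≈ 91.0875°.

91.088°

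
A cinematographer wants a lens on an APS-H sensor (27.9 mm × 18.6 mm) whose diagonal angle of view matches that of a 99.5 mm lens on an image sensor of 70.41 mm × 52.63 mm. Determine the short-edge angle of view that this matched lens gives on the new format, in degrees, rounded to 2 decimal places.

Sensor diagonal = √(70.41² + 52.63²) = √7727.4850 ≈ 87.9061 mm.
Sensor diagonal = √(27.9² + 18.6²) = √1124.3700 ≈ 33.5316 mm.
Equal diagonal AOV ⇒ f₂ = f₁ · 33.5316/87.9061 = 99.5 × 0.38145 ≈ 37.9541 mm.
Short-edge AOV on the new format = 2·arctan(18.6 / (2 × 37.9541)) = 2·arctan(0.24503) ≈ 27.5362°.

27.54°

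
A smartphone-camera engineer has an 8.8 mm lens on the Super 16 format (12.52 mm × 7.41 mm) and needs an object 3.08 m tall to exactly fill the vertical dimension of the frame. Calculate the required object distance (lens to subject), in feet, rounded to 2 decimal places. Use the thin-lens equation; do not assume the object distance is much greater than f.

W: 3.08 m = 3080 mm.
Magnification m = h/W = dᵢ/dₒ; combined with 1/f = 1/dₒ + 1/dᵢ this gives dₒ = f·(1 + W/h).
dₒ = 8.8 mm × (1 + 3080/7.41) = 8.8 × 416.6545 ≈ 3666.560 mm = 3666.560/304.8 ft = 12.0294 ft.

12.03 ft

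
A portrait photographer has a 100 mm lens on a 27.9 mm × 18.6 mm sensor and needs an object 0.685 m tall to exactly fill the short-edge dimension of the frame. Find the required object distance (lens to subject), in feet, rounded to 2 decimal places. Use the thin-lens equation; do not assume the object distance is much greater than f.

12.41 ft

W: 0.685 m = 685 mm.
Magnification m = h/W = dᵢ/dₒ; combined with 1/f = 1/dₒ + 1/dᵢ this gives dₒ = f·(1 + W/h).
dₒ = 100 mm × (1 + 685/18.6) = 100 × 37.8280 ≈ 3782.796 mm = 3782.796/304.8 ft = 12.4107 ft.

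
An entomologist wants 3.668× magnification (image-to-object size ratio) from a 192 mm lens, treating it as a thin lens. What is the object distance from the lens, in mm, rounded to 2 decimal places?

With m = dᵢ/dₒ and 1/f = 1/dₒ + 1/dᵢ, substituting dᵢ = m·dₒ gives 1/f = (1 + 1/m)/dₒ, hence dₒ = f·(1 + 1/m).
dₒ = 192 × (1 + 1/3.668) = 192 × 1.27263 ≈ 244.345 mm.

244.34 mm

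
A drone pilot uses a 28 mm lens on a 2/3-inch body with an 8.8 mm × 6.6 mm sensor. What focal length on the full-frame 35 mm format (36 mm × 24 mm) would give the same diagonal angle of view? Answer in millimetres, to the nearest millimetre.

110 mm

Sensor diagonal = √(8.8² + 6.6²) = √121.0000 ≈ 11.0000 mm.
Sensor diagonal = √(36² + 24²) = √1872.0000 ≈ 43.2666 mm.
Equal angle of view means equal diagonal/f ratio, so f₂ = f₁ · (diagonal₂/diagonal₁) = 28 × 43.2666/11.0000.
f₂ = 28 × 3.93333 ≈ 110.133 mm.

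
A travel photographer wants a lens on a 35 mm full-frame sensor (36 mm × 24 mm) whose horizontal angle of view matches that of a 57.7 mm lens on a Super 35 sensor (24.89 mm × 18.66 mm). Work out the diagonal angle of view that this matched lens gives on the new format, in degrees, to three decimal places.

29.065°

Equal horizontal AOV ⇒ f₂ = f₁ · 36/24.89 = 57.7 × 1.44636 ≈ 83.4552 mm.
Sensor diagonal = √(36² + 24²) = √1872.0000 ≈ 43.2666 mm.
Diagonal AOV on the new format = 2·arctan(43.2666 / (2 × 83.4552)) = 2·arctan(0.25922) ≈ 29.0648°.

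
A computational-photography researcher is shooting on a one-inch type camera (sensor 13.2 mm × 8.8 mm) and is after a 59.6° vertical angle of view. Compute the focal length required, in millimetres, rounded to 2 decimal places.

7.68 mm

From α = 2·arctan(h/2f) we get f = h / (2·tan(α/2)).
With h = 8.8 mm and α/2 = 29.8°, tan(α/2) ≈ 0.57271, so f ≈ 8.8 / 1.14541 ≈ 7.6828 mm.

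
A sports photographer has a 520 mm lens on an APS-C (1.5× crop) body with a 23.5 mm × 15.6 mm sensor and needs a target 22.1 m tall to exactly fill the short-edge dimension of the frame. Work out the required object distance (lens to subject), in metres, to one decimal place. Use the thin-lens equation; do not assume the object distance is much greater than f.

737.2 m

W: 22.1 m = 22100 mm.
Magnification m = h/W = dᵢ/dₒ; combined with 1/f = 1/dₒ + 1/dᵢ this gives dₒ = f·(1 + W/h).
dₒ = 520 mm × (1 + 22100/15.6) = 520 × 1417.6667 ≈ 737186.667 mm = 737.187 m.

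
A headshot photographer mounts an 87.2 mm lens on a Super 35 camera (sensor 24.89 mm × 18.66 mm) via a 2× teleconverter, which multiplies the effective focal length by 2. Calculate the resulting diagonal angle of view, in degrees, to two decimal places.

10.19°

Effective focal length f = 87.2 × 2 = 174.4 mm.
Sensor diagonal = √(24.89² + 18.66²) = √967.7077 ≈ 31.1080 mm.
α = 2·arctan(31.108 / (2 × 174.4)) = 2·arctan(0.08919) ≈ 10.1930°.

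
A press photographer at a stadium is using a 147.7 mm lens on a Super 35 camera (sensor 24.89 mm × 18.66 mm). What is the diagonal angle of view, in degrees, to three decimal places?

Sensor diagonal = √(24.89² + 18.66²) = √967.7077 ≈ 31.1080 mm.
Angle of view α = 2·arctan(d/2f) with d = 31.1080 mm and f = 147.7 mm.
d/2f = 0.10531; arctan(0.10531) ≈ 6.0116°, so α ≈ 12.0231°.

12.023°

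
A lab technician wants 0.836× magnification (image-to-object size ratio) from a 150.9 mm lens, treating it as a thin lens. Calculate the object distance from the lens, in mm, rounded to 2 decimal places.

331.40 mm

With m = dᵢ/dₒ and 1/f = 1/dₒ + 1/dᵢ, substituting dᵢ = m·dₒ gives 1/f = (1 + 1/m)/dₒ, hence dₒ = f·(1 + 1/m).
dₒ = 150.9 × (1 + 1/0.836) = 150.9 × 2.19617 ≈ 331.402 mm.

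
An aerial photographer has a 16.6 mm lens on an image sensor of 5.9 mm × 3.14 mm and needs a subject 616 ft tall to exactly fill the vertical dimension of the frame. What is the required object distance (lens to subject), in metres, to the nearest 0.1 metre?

W: 616 ft × 304.8 mm/ft = 187756.79 mm.
Magnification m = h/W = dᵢ/dₒ; combined with 1/f = 1/dₒ + 1/dᵢ this gives dₒ = f·(1 + W/h).
dₒ = 16.6 mm × (1 + 187757/3.14) = 16.6 × 59796.1573 ≈ 992616.212 mm = 992.616 m.

992.6 m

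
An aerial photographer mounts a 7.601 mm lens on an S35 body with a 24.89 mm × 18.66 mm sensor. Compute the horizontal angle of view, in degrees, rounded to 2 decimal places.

117.17°

Angle of view α = 2·arctan(w/2f) with w = 24.89 mm and f = 7.601 mm.
w/2f = 1.63728; arctan(1.63728) ≈ 58.5848°, so α ≈ 117.1696°.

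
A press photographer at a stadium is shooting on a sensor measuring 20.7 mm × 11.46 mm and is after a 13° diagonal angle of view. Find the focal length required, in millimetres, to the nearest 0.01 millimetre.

103.83 mm

Sensor diagonal = √(20.7² + 11.46²) = √559.8216 ≈ 23.6605 mm.
From α = 2·arctan(d/2f) we get f = d / (2·tan(α/2)).
With d = 23.6605 mm and α/2 = 6.5°, tan(α/2) ≈ 0.11394, so f ≈ 23.6605 / 0.22787 ≈ 103.8330 mm.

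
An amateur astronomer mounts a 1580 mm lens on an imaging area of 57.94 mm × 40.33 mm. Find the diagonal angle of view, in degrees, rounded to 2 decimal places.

Sensor diagonal = √(57.94² + 40.33²) = √4983.5525 ≈ 70.5943 mm.
Angle of view α = 2·arctan(d/2f) with d = 70.5943 mm and f = 1580 mm.
d/2f = 0.02234; arctan(0.02234) ≈ 1.2798°, so α ≈ 2.5595°.

2.56°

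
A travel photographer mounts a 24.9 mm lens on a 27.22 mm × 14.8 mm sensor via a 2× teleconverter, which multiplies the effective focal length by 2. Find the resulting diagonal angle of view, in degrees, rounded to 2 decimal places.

Effective focal length f = 24.9 × 2 = 49.8 mm.
Sensor diagonal = √(27.22² + 14.8²) = √959.9684 ≈ 30.9834 mm.
α = 2·arctan(30.983 / (2 × 49.8)) = 2·arctan(0.31108) ≈ 34.5595°.

34.56°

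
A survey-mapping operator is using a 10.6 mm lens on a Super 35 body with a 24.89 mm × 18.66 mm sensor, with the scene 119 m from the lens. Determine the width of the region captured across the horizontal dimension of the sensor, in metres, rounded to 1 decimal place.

279.4 m

dₒ: 119 m = 119000 mm.
Similar triangles through the lens centre give W/dₒ = w/dᵢ; with 1/f = 1/dₒ + 1/dᵢ this gives W = w·(dₒ − f)/f.
W = 24.89 mm × (119000 − 10.6) / 10.6 = 24.89 × 11225.4151 ≈ 279400.582 mm = 279.401 m.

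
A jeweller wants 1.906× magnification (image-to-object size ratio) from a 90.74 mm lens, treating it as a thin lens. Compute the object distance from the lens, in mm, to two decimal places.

138.35 mm

With m = dᵢ/dₒ and 1/f = 1/dₒ + 1/dᵢ, substituting dᵢ = m·dₒ gives 1/f = (1 + 1/m)/dₒ, hence dₒ = f·(1 + 1/m).
dₒ = 90.74 × (1 + 1/1.906) = 90.74 × 1.52466 ≈ 138.348 mm.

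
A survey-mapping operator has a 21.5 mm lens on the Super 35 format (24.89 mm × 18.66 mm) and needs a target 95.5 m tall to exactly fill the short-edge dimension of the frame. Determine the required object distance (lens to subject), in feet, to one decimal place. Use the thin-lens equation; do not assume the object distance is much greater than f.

W: 95.5 m = 95500 mm.
Magnification m = h/W = dᵢ/dₒ; combined with 1/f = 1/dₒ + 1/dᵢ this gives dₒ = f·(1 + W/h).
dₒ = 21.5 mm × (1 + 95500/18.66) = 21.5 × 5118.8992 ≈ 110056.334 mm = 110056.334/304.8 ft = 361.077 ft.

361.1 ft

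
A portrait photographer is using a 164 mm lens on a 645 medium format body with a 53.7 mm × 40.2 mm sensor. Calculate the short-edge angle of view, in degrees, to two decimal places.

Angle of view α = 2·arctan(h/2f) with h = 40.2 mm and f = 164 mm.
h/2f = 0.12256; arctan(0.12256) ≈ 6.9874°, so α ≈ 13.9748°.

13.97°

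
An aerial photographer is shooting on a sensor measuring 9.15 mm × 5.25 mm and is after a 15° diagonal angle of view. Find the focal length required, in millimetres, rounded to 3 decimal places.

Sensor diagonal = √(9.15² + 5.25²) = √111.2850 ≈ 10.5492 mm.
From α = 2·arctan(d/2f) we get f = d / (2·tan(α/2)).
With d = 10.5492 mm and α/2 = 7.5°, tan(α/2) ≈ 0.13165, so f ≈ 10.5492 / 0.26330 ≈ 40.0645 mm.

40.064 mm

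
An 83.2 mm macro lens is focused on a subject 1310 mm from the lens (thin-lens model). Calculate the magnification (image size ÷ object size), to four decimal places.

0.0678×

Thin lens: 1/f = 1/dₒ + 1/dᵢ → 1/dᵢ = 1/83.2 − 1/1310 = 0.0112559 mm⁻¹, so dᵢ ≈ 88.8425 mm.
Magnification m = dᵢ/dₒ = 88.8425/1310 ≈ 0.06782.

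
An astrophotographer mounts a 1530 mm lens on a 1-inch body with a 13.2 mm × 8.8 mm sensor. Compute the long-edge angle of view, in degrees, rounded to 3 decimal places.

Angle of view α = 2·arctan(w/2f) with w = 13.2 mm and f = 1530 mm.
w/2f = 0.00431; arctan(0.00431) ≈ 0.2472°, so α ≈ 0.4943°.

0.494°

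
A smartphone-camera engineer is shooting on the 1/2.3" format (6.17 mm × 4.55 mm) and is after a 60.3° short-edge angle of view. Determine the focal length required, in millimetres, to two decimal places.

From α = 2·arctan(h/2f) we get f = h / (2·tan(α/2)).
With h = 4.55 mm and α/2 = 30.15°, tan(α/2) ≈ 0.58085, so f ≈ 4.55 / 1.16169 ≈ 3.9167 mm.

3.92 mm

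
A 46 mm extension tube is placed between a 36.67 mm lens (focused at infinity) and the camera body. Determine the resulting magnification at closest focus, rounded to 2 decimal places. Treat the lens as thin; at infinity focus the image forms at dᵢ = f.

1.25×

The tube moves the image plane from f to f + e, so dᵢ = 36.67 + 46 = 82.67 mm. Focus is achieved when 1/f = 1/dₒ + 1/dᵢ, giving dₒ = 1/(1/f − 1/(f+e)).
Magnification m = dᵢ/dₒ = (f+e)·(1/f − 1/(f+e)) = e/f = 46/36.67 ≈ 1.2544.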